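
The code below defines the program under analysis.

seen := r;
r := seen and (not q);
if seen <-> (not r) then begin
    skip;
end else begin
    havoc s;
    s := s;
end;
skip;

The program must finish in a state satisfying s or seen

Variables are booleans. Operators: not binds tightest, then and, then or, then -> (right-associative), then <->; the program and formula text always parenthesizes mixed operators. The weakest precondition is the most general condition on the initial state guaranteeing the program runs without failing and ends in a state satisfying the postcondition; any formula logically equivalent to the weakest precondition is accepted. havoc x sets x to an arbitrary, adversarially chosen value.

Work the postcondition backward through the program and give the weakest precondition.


Working backward. After the program, s or seen must hold.
Before skip: s or seen
Then branch requires s or seen; else branch requires seen.
Before the if: ((seen <-> (not r)) -> (s or seen)) and ((not (seen <-> (not r))) -> seen)
Before r := seen and (not q): ((seen <-> (not (seen and (not q)))) -> (s or seen)) and ((not (seen <-> (not (seen and (not q))))) -> seen)
Before seen := r: ((r <-> (not (r and (not q)))) -> (s or r)) and ((not (r <-> (not (r and (not q))))) -> r)
Answer: WP = ((r <-> (not (r and (not q)))) -> (s or r)) and ((not (r <-> (not (r and (not q))))) -> r)


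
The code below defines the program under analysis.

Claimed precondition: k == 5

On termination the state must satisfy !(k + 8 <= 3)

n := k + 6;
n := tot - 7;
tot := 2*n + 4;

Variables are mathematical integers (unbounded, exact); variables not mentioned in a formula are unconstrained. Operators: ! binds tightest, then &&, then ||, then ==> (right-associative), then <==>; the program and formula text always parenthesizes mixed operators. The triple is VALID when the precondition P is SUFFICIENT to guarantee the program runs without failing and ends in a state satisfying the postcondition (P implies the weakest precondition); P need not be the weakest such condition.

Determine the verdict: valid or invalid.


Working backward. After the program, the postcondition !(k + 8 <= 3) must hold; in canonical form it is !(k <= -5).
Before tot := 2*n + 4: !(k <= -5)
Before n := tot - 7: !(k <= -5)
Before n := k + 6: !(k <= -5)
The weakest precondition is !(k <= -5).
Check whether k == 5 implies it.
Every state satisfying the precondition satisfies the weakest precondition: the implication holds.
Answer: valid


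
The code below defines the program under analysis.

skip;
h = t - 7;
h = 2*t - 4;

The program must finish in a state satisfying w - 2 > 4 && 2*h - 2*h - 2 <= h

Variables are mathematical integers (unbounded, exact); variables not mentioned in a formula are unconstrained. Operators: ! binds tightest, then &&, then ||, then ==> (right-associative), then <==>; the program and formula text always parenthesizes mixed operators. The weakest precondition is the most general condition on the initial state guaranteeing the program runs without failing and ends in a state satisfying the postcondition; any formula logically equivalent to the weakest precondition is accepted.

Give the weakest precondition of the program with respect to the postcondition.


Working backward. After the program, the postcondition w - 2 > 4 && 2*h - 2*h - 2 <= h must hold; in canonical form it is w > 6 && h >= -2.
Before h := 2*t - 4: w > 6 && 2*t >= 2
Before h := t - 7: w > 6 && 2*t >= 2
Before skip: w > 6 && 2*t >= 2
Answer: WP = w > 6 && 2*t >= 2


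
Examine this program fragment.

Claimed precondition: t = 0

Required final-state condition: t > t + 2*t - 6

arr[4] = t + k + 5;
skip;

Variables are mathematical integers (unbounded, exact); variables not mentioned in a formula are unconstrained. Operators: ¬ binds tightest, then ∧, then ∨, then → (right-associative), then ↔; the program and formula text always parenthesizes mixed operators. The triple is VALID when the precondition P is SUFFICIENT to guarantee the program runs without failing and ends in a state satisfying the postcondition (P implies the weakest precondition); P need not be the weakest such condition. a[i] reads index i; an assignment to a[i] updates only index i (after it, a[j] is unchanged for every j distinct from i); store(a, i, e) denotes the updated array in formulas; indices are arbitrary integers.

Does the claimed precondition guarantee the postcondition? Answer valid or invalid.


Working backward. After the program, the postcondition t > t + 2*t - 6 must hold; in canonical form it is 2*t < 6.
Before skip: 2*t < 6
Before arr[4] := t + k + 5: 2*t < 6
The weakest precondition is 2*t < 6.
Check whether t = 0 implies it.
Every state satisfying the precondition satisfies the weakest precondition: the implication holds.
Answer: valid


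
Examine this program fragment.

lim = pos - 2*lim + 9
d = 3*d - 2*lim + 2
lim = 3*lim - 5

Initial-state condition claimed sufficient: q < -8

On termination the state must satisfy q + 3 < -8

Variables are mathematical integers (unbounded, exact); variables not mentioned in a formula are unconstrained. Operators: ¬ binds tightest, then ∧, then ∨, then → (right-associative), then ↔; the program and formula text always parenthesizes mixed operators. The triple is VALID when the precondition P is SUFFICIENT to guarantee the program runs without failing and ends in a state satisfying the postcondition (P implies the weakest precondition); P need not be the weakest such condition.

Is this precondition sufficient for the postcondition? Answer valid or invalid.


Working backward. After the program, the postcondition q + 3 < -8 must hold; in canonical form it is q < -11.
Before lim := 3*lim - 5: q < -11
Before d := 3*d - 2*lim + 2: q < -11
Before lim := pos - 2*lim + 9: q < -11
The weakest precondition is q < -11.
Check whether q < -8 implies it.
Countermodel: at the initial state q = -11, the precondition holds but the weakest precondition fails.
Answer: invalid


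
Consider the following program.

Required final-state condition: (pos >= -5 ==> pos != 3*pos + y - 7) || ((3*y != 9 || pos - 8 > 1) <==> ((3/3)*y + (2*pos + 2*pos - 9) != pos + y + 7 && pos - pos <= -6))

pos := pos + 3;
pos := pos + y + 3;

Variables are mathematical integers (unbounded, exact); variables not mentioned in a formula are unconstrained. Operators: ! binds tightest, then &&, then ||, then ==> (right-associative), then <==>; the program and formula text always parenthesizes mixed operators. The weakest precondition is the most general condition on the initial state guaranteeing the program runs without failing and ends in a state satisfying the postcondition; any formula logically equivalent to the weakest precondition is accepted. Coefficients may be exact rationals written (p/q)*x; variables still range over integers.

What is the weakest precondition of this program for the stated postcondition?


Working backward. After the program, the postcondition (pos >= -5 ==> pos != 3*pos + y - 7) || ((3*y != 9 || pos - 8 > 1) <==> ((3/3)*y + (2*pos + 2*pos - 9) != pos + y + 7 && pos - pos <= -6)) must hold; in canonical form it is (pos >= -5 ==> 2*pos + y != 7) || (!(3*y != 9 || pos > 9)).
Before pos := pos + y + 3: (pos + y >= -8 ==> 2*pos + 3*y != 1) || (!(3*y != 9 || pos + y > 6))
Before pos := pos + 3: (pos + y >= -11 ==> 2*pos + 3*y != -5) || (!(3*y != 9 || pos + y > 3))
Answer: WP = (pos + y >= -11 ==> 2*pos + 3*y != -5) || (!(3*y != 9 || pos + y > 3))


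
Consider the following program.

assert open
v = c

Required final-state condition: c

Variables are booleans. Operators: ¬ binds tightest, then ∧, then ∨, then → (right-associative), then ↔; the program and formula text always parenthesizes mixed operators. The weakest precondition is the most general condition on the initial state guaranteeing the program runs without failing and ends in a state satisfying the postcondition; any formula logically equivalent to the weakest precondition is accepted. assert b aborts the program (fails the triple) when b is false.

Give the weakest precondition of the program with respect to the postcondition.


Working backward. After the program, c must hold.
Before v := c: c
Before assert open: open ∧ c
Answer: WP = open ∧ c


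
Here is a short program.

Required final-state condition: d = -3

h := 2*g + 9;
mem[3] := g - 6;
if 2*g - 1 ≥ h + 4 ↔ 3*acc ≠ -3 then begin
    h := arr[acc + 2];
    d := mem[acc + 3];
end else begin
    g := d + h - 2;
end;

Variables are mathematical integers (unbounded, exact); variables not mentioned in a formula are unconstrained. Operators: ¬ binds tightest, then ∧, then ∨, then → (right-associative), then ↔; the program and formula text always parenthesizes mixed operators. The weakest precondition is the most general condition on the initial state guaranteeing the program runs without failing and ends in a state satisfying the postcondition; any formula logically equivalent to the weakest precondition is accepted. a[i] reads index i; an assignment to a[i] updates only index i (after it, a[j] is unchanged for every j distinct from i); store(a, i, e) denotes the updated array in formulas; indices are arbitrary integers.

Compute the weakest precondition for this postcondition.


Working backward. After the program, d = -3 must hold.
Then branch requires mem[acc + 3] = -3; else branch requires d = -3.
Before the if: ((2*g ≥ h + 5 ↔ 3*acc ≠ -3) → mem[acc + 3] = -3) ∧ ((¬(2*g ≥ h + 5 ↔ 3*acc ≠ -3)) → d = -3)
Before mem[3] := g - 6: ((2*g ≥ h + 5 ↔ 3*acc ≠ -3) → store(mem, 3, g - 6)[acc + 3] = -3) ∧ ((¬(2*g ≥ h + 5 ↔ 3*acc ≠ -3)) → d = -3)
Before h := 2*g + 9: ((¬(3*acc ≠ -3)) → store(mem, 3, g - 6)[acc + 3] = -3) ∧ (3*acc ≠ -3 → d = -3)
Answer: WP = ((¬(3*acc ≠ -3)) → store(mem, 3, g - 6)[acc + 3] = -3) ∧ (3*acc ≠ -3 → d = -3)


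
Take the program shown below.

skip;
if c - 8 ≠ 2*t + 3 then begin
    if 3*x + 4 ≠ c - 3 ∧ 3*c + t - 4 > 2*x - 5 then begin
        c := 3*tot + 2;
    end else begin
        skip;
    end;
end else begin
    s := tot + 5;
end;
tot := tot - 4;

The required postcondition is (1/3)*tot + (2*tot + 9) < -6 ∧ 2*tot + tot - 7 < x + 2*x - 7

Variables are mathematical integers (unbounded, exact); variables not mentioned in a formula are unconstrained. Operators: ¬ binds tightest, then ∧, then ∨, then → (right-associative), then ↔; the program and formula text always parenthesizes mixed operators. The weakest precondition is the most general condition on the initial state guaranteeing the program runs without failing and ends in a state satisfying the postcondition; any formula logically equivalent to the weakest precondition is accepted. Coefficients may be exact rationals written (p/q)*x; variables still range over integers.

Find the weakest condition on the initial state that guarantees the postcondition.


Working backward. After the program, the postcondition (1/3)*tot + (2*tot + 9) < -6 ∧ 2*tot + tot - 7 < x + 2*x - 7 must hold; in canonical form it is (7/3)*tot < -15 ∧ 3*tot < 3*x.
Before tot := tot - 4: (7/3)*tot < -17/3 ∧ 3*tot < 3*x + 12
Then branch requires ((3*x ≠ c - 7 ∧ 3*c + t > 2*x - 1) → ((7/3)*tot < -17/3 ∧ 3*tot < 3*x + 12)) ∧ ((¬(3*x ≠ c - 7 ∧ 3*c + t > 2*x - 1)) → ((7/3)*tot < -17/3 ∧ 3*tot < 3*x + 12)); else branch requires (7/3)*tot < -17/3 ∧ 3*tot < 3*x + 12.
Before the if: (c ≠ 2*t + 11 → (((3*x ≠ c - 7 ∧ 3*c + t > 2*x - 1) → ((7/3)*tot < -17/3 ∧ 3*tot < 3*x + 12)) ∧ ((¬(3*x ≠ c - 7 ∧ 3*c + t > 2*x - 1)) → ((7/3)*tot < -17/3 ∧ 3*tot < 3*x + 12)))) ∧ ((¬(c ≠ 2*t + 11)) → ((7/3)*tot < -17/3 ∧ 3*tot < 3*x + 12))
Before skip: (c ≠ 2*t + 11 → (((3*x ≠ c - 7 ∧ 3*c + t > 2*x - 1) → ((7/3)*tot < -17/3 ∧ 3*tot < 3*x + 12)) ∧ ((¬(3*x ≠ c - 7 ∧ 3*c + t > 2*x - 1)) → ((7/3)*tot < -17/3 ∧ 3*tot < 3*x + 12)))) ∧ ((¬(c ≠ 2*t + 11)) → ((7/3)*tot < -17/3 ∧ 3*tot < 3*x + 12))
Answer: WP = (c ≠ 2*t + 11 → (((3*x ≠ c - 7 ∧ 3*c + t > 2*x - 1) → ((7/3)*tot < -17/3 ∧ 3*tot < 3*x + 12)) ∧ ((¬(3*x ≠ c - 7 ∧ 3*c + t > 2*x - 1)) → ((7/3)*tot < -17/3 ∧ 3*tot < 3*x + 12)))) ∧ ((¬(c ≠ 2*t + 11)) → ((7/3)*tot < -17/3 ∧ 3*tot < 3*x + 12))


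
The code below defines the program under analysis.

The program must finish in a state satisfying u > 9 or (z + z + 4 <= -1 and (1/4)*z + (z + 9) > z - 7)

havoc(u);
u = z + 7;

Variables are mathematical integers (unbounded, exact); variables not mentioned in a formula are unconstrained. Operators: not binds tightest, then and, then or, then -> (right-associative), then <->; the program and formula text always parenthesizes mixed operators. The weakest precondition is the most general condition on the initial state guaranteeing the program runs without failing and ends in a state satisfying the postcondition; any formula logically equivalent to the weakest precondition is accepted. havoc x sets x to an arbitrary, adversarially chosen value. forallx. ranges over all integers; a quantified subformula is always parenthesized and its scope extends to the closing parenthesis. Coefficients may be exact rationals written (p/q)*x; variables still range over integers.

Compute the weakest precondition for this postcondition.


Working backward. After the program, the postcondition u > 9 or (z + z + 4 <= -1 and (1/4)*z + (z + 9) > z - 7) must hold; in canonical form it is u > 9 or (2*z <= -5 and (1/4)*z > -16).
Before u := z + 7: z > 2 or (2*z <= -5 and (1/4)*z > -16)
Before havoc u: z > 2 or (2*z <= -5 and (1/4)*z > -16)
Answer: WP = z > 2 or (2*z <= -5 and (1/4)*z > -16)


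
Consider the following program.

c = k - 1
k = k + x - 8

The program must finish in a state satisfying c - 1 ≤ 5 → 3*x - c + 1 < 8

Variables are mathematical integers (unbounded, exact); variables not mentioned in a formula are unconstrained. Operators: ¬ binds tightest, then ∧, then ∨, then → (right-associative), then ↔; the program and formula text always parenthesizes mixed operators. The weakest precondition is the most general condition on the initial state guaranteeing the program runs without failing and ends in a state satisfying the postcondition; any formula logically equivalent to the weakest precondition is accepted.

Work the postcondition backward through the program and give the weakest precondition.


Working backward. After the program, the postcondition c - 1 ≤ 5 → 3*x - c + 1 < 8 must hold; in canonical form it is c ≤ 6 → 3*x < c + 7.
Before k := k + x - 8: c ≤ 6 → 3*x < c + 7
Before c := k - 1: k ≤ 7 → 3*x < k + 6
Answer: WP = k ≤ 7 → 3*x < k + 6


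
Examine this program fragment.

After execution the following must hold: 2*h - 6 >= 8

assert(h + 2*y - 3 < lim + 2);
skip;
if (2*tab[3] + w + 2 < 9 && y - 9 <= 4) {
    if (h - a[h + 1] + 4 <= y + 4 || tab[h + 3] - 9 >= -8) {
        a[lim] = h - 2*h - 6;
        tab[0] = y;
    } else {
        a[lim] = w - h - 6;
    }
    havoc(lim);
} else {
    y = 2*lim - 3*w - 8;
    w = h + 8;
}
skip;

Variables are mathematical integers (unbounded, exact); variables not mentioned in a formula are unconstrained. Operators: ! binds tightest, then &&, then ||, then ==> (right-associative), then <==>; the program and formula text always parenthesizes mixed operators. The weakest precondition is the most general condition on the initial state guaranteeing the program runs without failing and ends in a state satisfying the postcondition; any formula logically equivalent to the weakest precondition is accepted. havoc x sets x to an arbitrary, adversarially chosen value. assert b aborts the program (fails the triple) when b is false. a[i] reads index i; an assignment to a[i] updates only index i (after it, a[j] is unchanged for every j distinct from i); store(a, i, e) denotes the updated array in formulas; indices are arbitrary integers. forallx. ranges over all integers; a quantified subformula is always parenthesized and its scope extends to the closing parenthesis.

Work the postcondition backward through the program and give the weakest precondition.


Working backward. After the program, the postcondition 2*h - 6 >= 8 must hold; in canonical form it is 2*h >= 14.
Before skip: 2*h >= 14
Then branch requires ((h <= a[h + 1] + y || tab[h + 3] >= 1) ==> 2*h >= 14) && ((!(h <= a[h + 1] + y || tab[h + 3] >= 1)) ==> 2*h >= 14); else branch requires 2*h >= 14.
Before the if: ((2*tab[3] + w < 7 && y <= 13) ==> (((h <= a[h + 1] + y || tab[h + 3] >= 1) ==> 2*h >= 14) && ((!(h <= a[h + 1] + y || tab[h + 3] >= 1)) ==> 2*h >= 14))) && ((!(2*tab[3] + w < 7 && y <= 13)) ==> 2*h >= 14)
Before skip: ((2*tab[3] + w < 7 && y <= 13) ==> (((h <= a[h + 1] + y || tab[h + 3] >= 1) ==> 2*h >= 14) && ((!(h <= a[h + 1] + y || tab[h + 3] >= 1)) ==> 2*h >= 14))) && ((!(2*tab[3] + w < 7 && y <= 13)) ==> 2*h >= 14)
Before assert h + 2*y - 3 < lim + 2: h + 2*y < lim + 5 && ((2*tab[3] + w < 7 && y <= 13) ==> (((h <= a[h + 1] + y || tab[h + 3] >= 1) ==> 2*h >= 14) && ((!(h <= a[h + 1] + y || tab[h + 3] >= 1)) ==> 2*h >= 14))) && ((!(2*tab[3] + w < 7 && y <= 13)) ==> 2*h >= 14)
Answer: WP = h + 2*y < lim + 5 && ((2*tab[3] + w < 7 && y <= 13) ==> (((h <= a[h + 1] + y || tab[h + 3] >= 1) ==> 2*h >= 14) && ((!(h <= a[h + 1] + y || tab[h + 3] >= 1)) ==> 2*h >= 14))) && ((!(2*tab[3] + w < 7 && y <= 13)) ==> 2*h >= 14)


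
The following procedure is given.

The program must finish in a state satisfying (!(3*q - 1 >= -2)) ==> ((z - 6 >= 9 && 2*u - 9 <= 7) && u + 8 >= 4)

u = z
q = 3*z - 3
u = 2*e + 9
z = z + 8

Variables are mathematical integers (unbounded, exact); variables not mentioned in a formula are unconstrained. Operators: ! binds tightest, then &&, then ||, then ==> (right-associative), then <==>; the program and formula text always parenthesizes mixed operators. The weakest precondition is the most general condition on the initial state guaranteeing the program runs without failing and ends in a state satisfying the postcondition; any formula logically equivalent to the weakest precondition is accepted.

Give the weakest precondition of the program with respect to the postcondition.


Working backward. After the program, the postcondition (!(3*q - 1 >= -2)) ==> ((z - 6 >= 9 && 2*u - 9 <= 7) && u + 8 >= 4) must hold; in canonical form it is (!(3*q >= -1)) ==> (z >= 15 && 2*u <= 16 && u >= -4).
Before z := z + 8: (!(3*q >= -1)) ==> (z >= 7 && 2*u <= 16 && u >= -4)
Before u := 2*e + 9: (!(3*q >= -1)) ==> (z >= 7 && 4*e <= -2 && 2*e >= -13)
Before q := 3*z - 3: (!(9*z >= 8)) ==> (z >= 7 && 4*e <= -2 && 2*e >= -13)
Before u := z: (!(9*z >= 8)) ==> (z >= 7 && 4*e <= -2 && 2*e >= -13)
Answer: WP = (!(9*z >= 8)) ==> (z >= 7 && 4*e <= -2 && 2*e >= -13)


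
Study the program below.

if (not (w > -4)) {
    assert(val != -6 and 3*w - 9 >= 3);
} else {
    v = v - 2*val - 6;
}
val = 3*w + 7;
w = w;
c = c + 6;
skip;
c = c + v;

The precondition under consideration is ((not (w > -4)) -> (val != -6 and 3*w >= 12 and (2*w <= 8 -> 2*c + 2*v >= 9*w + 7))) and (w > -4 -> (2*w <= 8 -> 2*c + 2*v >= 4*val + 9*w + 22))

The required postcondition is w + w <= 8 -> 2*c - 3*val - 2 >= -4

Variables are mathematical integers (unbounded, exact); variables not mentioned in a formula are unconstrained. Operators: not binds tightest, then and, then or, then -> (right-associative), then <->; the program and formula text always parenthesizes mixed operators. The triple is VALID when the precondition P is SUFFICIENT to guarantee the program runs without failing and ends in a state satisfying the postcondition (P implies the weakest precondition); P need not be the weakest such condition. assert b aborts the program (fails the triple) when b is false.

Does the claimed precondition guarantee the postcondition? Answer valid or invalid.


Working backward. After the program, the postcondition w + w <= 8 -> 2*c - 3*val - 2 >= -4 must hold; in canonical form it is 2*w <= 8 -> 2*c >= 3*val - 2.
Before c := c + v: 2*w <= 8 -> 2*c + 2*v >= 3*val - 2
Before skip: 2*w <= 8 -> 2*c + 2*v >= 3*val - 2
Before c := c + 6: 2*w <= 8 -> 2*c + 2*v >= 3*val - 14
Before w := w: 2*w <= 8 -> 2*c + 2*v >= 3*val - 14
Before val := 3*w + 7: 2*w <= 8 -> 2*c + 2*v >= 9*w + 7
Then branch requires val != -6 and 3*w >= 12 and (2*w <= 8 -> 2*c + 2*v >= 9*w + 7); else branch requires 2*w <= 8 -> 2*c + 2*v >= 4*val + 9*w + 19.
Before the if: ((not (w > -4)) -> (val != -6 and 3*w >= 12 and (2*w <= 8 -> 2*c + 2*v >= 9*w + 7))) and (w > -4 -> (2*w <= 8 -> 2*c + 2*v >= 4*val + 9*w + 19))
The weakest precondition is ((not (w > -4)) -> (val != -6 and 3*w >= 12 and (2*w <= 8 -> 2*c + 2*v >= 9*w + 7))) and (w > -4 -> (2*w <= 8 -> 2*c + 2*v >= 4*val + 9*w + 19)).
Check whether ((not (w > -4)) -> (val != -6 and 3*w >= 12 and (2*w <= 8 -> 2*c + 2*v >= 9*w + 7))) and (w > -4 -> (2*w <= 8 -> 2*c + 2*v >= 4*val + 9*w + 22)) implies it.
Every state satisfying the precondition satisfies the weakest precondition: the implication holds.
Answer: valid


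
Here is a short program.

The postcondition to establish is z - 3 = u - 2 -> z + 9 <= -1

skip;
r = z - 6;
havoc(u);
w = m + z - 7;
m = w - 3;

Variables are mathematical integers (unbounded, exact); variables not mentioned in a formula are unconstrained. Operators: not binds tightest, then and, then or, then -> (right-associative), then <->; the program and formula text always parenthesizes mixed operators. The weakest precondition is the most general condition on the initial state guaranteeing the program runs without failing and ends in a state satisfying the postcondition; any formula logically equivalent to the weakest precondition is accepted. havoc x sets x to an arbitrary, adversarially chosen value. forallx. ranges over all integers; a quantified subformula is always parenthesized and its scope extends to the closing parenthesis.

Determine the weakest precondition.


Working backward. After the program, the postcondition z - 3 = u - 2 -> z + 9 <= -1 must hold; in canonical form it is z = u + 1 -> z <= -10.
Before m := w - 3: z = u + 1 -> z <= -10
Before w := m + z - 7: z = u + 1 -> z <= -10
Before havoc u: forall u_1. (z = u_1 + 1 -> z <= -10)
Before r := z - 6: forall u_1. (z = u_1 + 1 -> z <= -10)
Before skip: forall u_1. (z = u_1 + 1 -> z <= -10)
Answer: WP = forall u_1. (z = u_1 + 1 -> z <= -10)


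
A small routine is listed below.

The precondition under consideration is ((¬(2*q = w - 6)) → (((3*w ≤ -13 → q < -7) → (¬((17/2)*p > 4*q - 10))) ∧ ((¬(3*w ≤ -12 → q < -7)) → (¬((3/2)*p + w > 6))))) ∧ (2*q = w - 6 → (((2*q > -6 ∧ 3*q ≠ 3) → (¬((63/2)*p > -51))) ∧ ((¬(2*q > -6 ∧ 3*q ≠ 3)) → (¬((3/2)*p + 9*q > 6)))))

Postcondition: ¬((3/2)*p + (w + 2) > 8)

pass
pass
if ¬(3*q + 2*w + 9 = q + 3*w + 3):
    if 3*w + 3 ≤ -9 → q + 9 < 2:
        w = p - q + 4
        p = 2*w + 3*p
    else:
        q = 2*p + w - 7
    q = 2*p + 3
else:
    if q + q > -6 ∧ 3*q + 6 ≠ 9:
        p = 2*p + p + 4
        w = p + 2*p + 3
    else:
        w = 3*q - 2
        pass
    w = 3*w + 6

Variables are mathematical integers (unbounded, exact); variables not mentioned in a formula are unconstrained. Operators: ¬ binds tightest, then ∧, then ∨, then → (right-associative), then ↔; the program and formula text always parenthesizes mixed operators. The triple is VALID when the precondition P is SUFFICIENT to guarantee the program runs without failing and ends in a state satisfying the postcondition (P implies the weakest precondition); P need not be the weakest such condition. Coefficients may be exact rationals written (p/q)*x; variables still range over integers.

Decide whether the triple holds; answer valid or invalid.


Working backward. After the program, the postcondition ¬((3/2)*p + (w + 2) > 8) must hold; in canonical form it is ¬((3/2)*p + w > 6).
Then branch requires ((3*w ≤ -12 → q < -7) → (¬((17/2)*p > 4*q - 10))) ∧ ((¬(3*w ≤ -12 → q < -7)) → (¬((3/2)*p + w > 6))); else branch requires ((2*q > -6 ∧ 3*q ≠ 3) → (¬((63/2)*p > -51))) ∧ ((¬(2*q > -6 ∧ 3*q ≠ 3)) → (¬((3/2)*p + 9*q > 6))).
Before the if: ((¬(2*q = w - 6)) → (((3*w ≤ -12 → q < -7) → (¬((17/2)*p > 4*q - 10))) ∧ ((¬(3*w ≤ -12 → q < -7)) → (¬((3/2)*p + w > 6))))) ∧ (2*q = w - 6 → (((2*q > -6 ∧ 3*q ≠ 3) → (¬((63/2)*p > -51))) ∧ ((¬(2*q > -6 ∧ 3*q ≠ 3)) → (¬((3/2)*p + 9*q > 6)))))
Before skip: ((¬(2*q = w - 6)) → (((3*w ≤ -12 → q < -7) → (¬((17/2)*p > 4*q - 10))) ∧ ((¬(3*w ≤ -12 → q < -7)) → (¬((3/2)*p + w > 6))))) ∧ (2*q = w - 6 → (((2*q > -6 ∧ 3*q ≠ 3) → (¬((63/2)*p > -51))) ∧ ((¬(2*q > -6 ∧ 3*q ≠ 3)) → (¬((3/2)*p + 9*q > 6)))))
Before skip: ((¬(2*q = w - 6)) → (((3*w ≤ -12 → q < -7) → (¬((17/2)*p > 4*q - 10))) ∧ ((¬(3*w ≤ -12 → q < -7)) → (¬((3/2)*p + w > 6))))) ∧ (2*q = w - 6 → (((2*q > -6 ∧ 3*q ≠ 3) → (¬((63/2)*p > -51))) ∧ ((¬(2*q > -6 ∧ 3*q ≠ 3)) → (¬((3/2)*p + 9*q > 6)))))
The weakest precondition is ((¬(2*q = w - 6)) → (((3*w ≤ -12 → q < -7) → (¬((17/2)*p > 4*q - 10))) ∧ ((¬(3*w ≤ -12 → q < -7)) → (¬((3/2)*p + w > 6))))) ∧ (2*q = w - 6 → (((2*q > -6 ∧ 3*q ≠ 3) → (¬((63/2)*p > -51))) ∧ ((¬(2*q > -6 ∧ 3*q ≠ 3)) → (¬((3/2)*p + 9*q > 6))))).
Check whether ((¬(2*q = w - 6)) → (((3*w ≤ -13 → q < -7) → (¬((17/2)*p > 4*q - 10))) ∧ ((¬(3*w ≤ -12 → q < -7)) → (¬((3/2)*p + w > 6))))) ∧ (2*q = w - 6 → (((2*q > -6 ∧ 3*q ≠ 3) → (¬((63/2)*p > -51))) ∧ ((¬(2*q > -6 ∧ 3*q ≠ 3)) → (¬((3/2)*p + 9*q > 6))))) implies it.
Every state satisfying the precondition satisfies the weakest precondition: the implication holds.
Answer: valid


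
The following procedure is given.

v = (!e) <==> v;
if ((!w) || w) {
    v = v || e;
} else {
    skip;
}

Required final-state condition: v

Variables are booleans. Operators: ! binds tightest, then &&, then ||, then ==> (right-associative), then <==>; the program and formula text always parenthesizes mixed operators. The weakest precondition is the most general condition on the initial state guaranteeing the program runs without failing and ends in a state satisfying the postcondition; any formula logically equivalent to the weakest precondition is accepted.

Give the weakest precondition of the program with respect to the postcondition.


Working backward. After the program, v must hold.
Then branch requires v || e; else branch requires v.
Before the if: v || e
Before v := (!e) <==> v: ((!e) <==> v) || e
Answer: WP = ((!e) <==> v) || e


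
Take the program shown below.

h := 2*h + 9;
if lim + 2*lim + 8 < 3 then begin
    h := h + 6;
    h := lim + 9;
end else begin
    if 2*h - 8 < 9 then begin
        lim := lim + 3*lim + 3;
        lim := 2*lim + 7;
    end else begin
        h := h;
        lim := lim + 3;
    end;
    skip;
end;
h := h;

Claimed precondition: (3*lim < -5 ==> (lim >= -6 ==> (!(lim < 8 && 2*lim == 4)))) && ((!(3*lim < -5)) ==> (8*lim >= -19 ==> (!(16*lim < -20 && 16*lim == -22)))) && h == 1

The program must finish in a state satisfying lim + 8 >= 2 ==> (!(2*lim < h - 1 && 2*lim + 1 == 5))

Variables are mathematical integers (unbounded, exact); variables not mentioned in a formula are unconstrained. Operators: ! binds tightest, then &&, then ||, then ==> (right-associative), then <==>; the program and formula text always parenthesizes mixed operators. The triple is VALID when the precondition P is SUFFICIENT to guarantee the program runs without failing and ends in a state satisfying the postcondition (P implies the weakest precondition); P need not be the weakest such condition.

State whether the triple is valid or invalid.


Working backward. After the program, the postcondition lim + 8 >= 2 ==> (!(2*lim < h - 1 && 2*lim + 1 == 5)) must hold; in canonical form it is lim >= -6 ==> (!(2*lim < h - 1 && 2*lim == 4)).
Before h := h: lim >= -6 ==> (!(2*lim < h - 1 && 2*lim == 4))
Then branch requires lim >= -6 ==> (!(lim < 8 && 2*lim == 4)); else branch requires (2*h < 17 ==> (8*lim >= -19 ==> (!(16*lim < h - 27 && 16*lim == -22)))) && ((!(2*h < 17)) ==> (lim >= -9 ==> (!(2*lim < h - 7 && 2*lim == -2)))).
Before the if: (3*lim < -5 ==> (lim >= -6 ==> (!(lim < 8 && 2*lim == 4)))) && ((!(3*lim < -5)) ==> ((2*h < 17 ==> (8*lim >= -19 ==> (!(16*lim < h - 27 && 16*lim == -22)))) && ((!(2*h < 17)) ==> (lim >= -9 ==> (!(2*lim < h - 7 && 2*lim == -2))))))
Before h := 2*h + 9: (3*lim < -5 ==> (lim >= -6 ==> (!(lim < 8 && 2*lim == 4)))) && ((!(3*lim < -5)) ==> ((4*h < -1 ==> (8*lim >= -19 ==> (!(16*lim < 2*h - 18 && 16*lim == -22)))) && ((!(4*h < -1)) ==> (lim >= -9 ==> (!(2*lim < 2*h + 2 && 2*lim == -2))))))
The weakest precondition is (3*lim < -5 ==> (lim >= -6 ==> (!(lim < 8 && 2*lim == 4)))) && ((!(3*lim < -5)) ==> ((4*h < -1 ==> (8*lim >= -19 ==> (!(16*lim < 2*h - 18 && 16*lim == -22)))) && ((!(4*h < -1)) ==> (lim >= -9 ==> (!(2*lim < 2*h + 2 && 2*lim == -2)))))).
Check whether (3*lim < -5 ==> (lim >= -6 ==> (!(lim < 8 && 2*lim == 4)))) && ((!(3*lim < -5)) ==> (8*lim >= -19 ==> (!(16*lim < -20 && 16*lim == -22)))) && h == 1 implies it.
Countermodel: at the initial state h = 1, lim = -1, the precondition holds but the weakest precondition fails.
Answer: invalid


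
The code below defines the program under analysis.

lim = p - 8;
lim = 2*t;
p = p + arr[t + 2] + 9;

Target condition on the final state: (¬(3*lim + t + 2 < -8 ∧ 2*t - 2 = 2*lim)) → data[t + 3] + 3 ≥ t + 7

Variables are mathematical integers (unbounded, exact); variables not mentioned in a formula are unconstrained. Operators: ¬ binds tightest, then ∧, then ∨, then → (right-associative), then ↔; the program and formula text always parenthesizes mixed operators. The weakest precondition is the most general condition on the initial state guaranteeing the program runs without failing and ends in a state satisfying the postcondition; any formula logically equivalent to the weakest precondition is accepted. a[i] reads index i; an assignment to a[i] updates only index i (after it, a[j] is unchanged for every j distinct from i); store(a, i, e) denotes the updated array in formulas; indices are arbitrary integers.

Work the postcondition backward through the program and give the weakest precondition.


Working backward. After the program, the postcondition (¬(3*lim + t + 2 < -8 ∧ 2*t - 2 = 2*lim)) → data[t + 3] + 3 ≥ t + 7 must hold; in canonical form it is (¬(3*lim + t < -10 ∧ 2*t = 2*lim + 2)) → data[t + 3] ≥ t + 4.
Before p := p + arr[t + 2] + 9: (¬(3*lim + t < -10 ∧ 2*t = 2*lim + 2)) → data[t + 3] ≥ t + 4
Before lim := 2*t: (¬(7*t < -10 ∧ 2*t = -2)) → data[t + 3] ≥ t + 4
Before lim := p - 8: (¬(7*t < -10 ∧ 2*t = -2)) → data[t + 3] ≥ t + 4
Answer: WP = (¬(7*t < -10 ∧ 2*t = -2)) → data[t + 3] ≥ t + 4


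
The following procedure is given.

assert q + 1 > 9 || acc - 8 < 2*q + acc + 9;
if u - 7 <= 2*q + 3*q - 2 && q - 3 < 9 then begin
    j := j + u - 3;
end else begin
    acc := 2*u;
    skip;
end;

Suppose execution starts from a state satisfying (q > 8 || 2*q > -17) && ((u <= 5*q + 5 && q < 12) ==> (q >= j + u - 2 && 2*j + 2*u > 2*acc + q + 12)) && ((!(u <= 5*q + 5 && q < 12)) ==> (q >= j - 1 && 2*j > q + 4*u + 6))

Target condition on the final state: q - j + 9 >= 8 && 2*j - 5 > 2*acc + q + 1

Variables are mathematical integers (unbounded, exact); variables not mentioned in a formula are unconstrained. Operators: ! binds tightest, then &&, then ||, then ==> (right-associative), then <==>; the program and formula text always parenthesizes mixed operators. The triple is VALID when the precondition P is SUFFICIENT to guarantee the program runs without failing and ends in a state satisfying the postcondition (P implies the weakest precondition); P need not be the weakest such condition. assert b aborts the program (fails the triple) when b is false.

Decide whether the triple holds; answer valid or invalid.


Working backward. After the program, the postcondition q - j + 9 >= 8 && 2*j - 5 > 2*acc + q + 1 must hold; in canonical form it is q >= j - 1 && 2*j > 2*acc + q + 6.
Then branch requires q >= j + u - 4 && 2*j + 2*u > 2*acc + q + 12; else branch requires q >= j - 1 && 2*j > q + 4*u + 6.
Before the if: ((u <= 5*q + 5 && q < 12) ==> (q >= j + u - 4 && 2*j + 2*u > 2*acc + q + 12)) && ((!(u <= 5*q + 5 && q < 12)) ==> (q >= j - 1 && 2*j > q + 4*u + 6))
Before assert q + 1 > 9 || acc - 8 < 2*q + acc + 9: (q > 8 || 2*q > -17) && ((u <= 5*q + 5 && q < 12) ==> (q >= j + u - 4 && 2*j + 2*u > 2*acc + q + 12)) && ((!(u <= 5*q + 5 && q < 12)) ==> (q >= j - 1 && 2*j > q + 4*u + 6))
The weakest precondition is (q > 8 || 2*q > -17) && ((u <= 5*q + 5 && q < 12) ==> (q >= j + u - 4 && 2*j + 2*u > 2*acc + q + 12)) && ((!(u <= 5*q + 5 && q < 12)) ==> (q >= j - 1 && 2*j > q + 4*u + 6)).
Check whether (q > 8 || 2*q > -17) && ((u <= 5*q + 5 && q < 12) ==> (q >= j + u - 2 && 2*j + 2*u > 2*acc + q + 12)) && ((!(u <= 5*q + 5 && q < 12)) ==> (q >= j - 1 && 2*j > q + 4*u + 6)) implies it.
Every state satisfying the precondition satisfies the weakest precondition: the implication holds.
Answer: valid


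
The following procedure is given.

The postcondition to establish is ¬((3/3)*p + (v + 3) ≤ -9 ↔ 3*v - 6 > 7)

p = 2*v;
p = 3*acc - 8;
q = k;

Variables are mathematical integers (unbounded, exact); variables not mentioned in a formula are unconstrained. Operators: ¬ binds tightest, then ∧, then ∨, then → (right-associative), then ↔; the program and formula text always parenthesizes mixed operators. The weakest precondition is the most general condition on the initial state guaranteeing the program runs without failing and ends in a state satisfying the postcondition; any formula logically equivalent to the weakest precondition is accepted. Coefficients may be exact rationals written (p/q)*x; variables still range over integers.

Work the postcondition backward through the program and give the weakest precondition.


Working backward. After the program, the postcondition ¬((3/3)*p + (v + 3) ≤ -9 ↔ 3*v - 6 > 7) must hold; in canonical form it is ¬(p + v ≤ -12 ↔ 3*v > 13).
Before q := k: ¬(p + v ≤ -12 ↔ 3*v > 13)
Before p := 3*acc - 8: ¬(3*acc + v ≤ -4 ↔ 3*v > 13)
Before p := 2*v: ¬(3*acc + v ≤ -4 ↔ 3*v > 13)
Answer: WP = ¬(3*acc + v ≤ -4 ↔ 3*v > 13)


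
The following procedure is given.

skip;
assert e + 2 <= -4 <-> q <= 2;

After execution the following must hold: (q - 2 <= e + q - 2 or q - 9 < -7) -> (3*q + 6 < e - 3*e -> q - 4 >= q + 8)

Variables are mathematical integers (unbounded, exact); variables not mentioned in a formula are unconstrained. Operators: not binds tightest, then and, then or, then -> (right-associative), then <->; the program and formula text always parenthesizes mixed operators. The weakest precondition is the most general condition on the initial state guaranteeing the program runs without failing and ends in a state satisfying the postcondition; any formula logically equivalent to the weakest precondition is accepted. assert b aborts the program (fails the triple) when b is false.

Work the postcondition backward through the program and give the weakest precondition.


Working backward. After the program, the postcondition (q - 2 <= e + q - 2 or q - 9 < -7) -> (3*q + 6 < e - 3*e -> q - 4 >= q + 8) must hold; in canonical form it is (e >= 0 or q < 2) -> (not (2*e + 3*q < -6)).
Before assert e + 2 <= -4 <-> q <= 2: (e <= -6 <-> q <= 2) and ((e >= 0 or q < 2) -> (not (2*e + 3*q < -6)))
Before skip: (e <= -6 <-> q <= 2) and ((e >= 0 or q < 2) -> (not (2*e + 3*q < -6)))
Answer: WP = (e <= -6 <-> q <= 2) and ((e >= 0 or q < 2) -> (not (2*e + 3*q < -6)))


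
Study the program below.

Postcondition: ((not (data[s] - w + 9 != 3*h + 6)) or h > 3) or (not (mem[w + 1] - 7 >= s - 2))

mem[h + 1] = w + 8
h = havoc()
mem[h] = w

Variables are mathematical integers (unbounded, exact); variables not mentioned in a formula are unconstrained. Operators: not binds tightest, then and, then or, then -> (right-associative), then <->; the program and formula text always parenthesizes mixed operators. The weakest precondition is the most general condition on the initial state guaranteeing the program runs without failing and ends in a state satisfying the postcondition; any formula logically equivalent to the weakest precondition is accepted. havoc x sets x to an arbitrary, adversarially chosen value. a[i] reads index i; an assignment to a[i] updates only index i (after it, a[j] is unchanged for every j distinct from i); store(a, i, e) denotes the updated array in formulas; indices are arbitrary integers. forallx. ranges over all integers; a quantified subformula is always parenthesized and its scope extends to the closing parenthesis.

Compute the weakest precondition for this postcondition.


Working backward. After the program, the postcondition ((not (data[s] - w + 9 != 3*h + 6)) or h > 3) or (not (mem[w + 1] - 7 >= s - 2)) must hold; in canonical form it is (not (data[s] != 3*h + w - 3)) or h > 3 or (not (mem[w + 1] >= s + 5)).
Before mem[h] := w: (not (data[s] != 3*h + w - 3)) or h > 3 or (not (store(mem, h, w)[w + 1] >= s + 5))
Before havoc h: forall h_1. ((not (data[s] != 3*h_1 + w - 3)) or h_1 > 3 or (not (store(mem, h_1, w)[w + 1] >= s + 5)))
Before mem[h + 1] := w + 8: forall h_1. ((not (data[s] != 3*h_1 + w - 3)) or h_1 > 3 or (not (store(store(mem, h + 1, w + 8), h_1, w)[w + 1] >= s + 5)))
Answer: WP = forall h_1. ((not (data[s] != 3*h_1 + w - 3)) or h_1 > 3 or (not (store(store(mem, h + 1, w + 8), h_1, w)[w + 1] >= s + 5)))


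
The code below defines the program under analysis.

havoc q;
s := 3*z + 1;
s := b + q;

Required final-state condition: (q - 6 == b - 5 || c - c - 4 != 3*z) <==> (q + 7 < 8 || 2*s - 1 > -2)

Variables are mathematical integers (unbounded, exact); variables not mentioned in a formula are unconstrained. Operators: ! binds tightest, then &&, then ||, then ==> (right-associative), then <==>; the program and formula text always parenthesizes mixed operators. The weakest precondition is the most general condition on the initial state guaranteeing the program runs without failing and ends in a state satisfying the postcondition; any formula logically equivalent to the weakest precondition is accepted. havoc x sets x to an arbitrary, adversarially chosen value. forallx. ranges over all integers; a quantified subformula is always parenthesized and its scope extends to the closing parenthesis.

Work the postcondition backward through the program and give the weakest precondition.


Working backward. After the program, the postcondition (q - 6 == b - 5 || c - c - 4 != 3*z) <==> (q + 7 < 8 || 2*s - 1 > -2) must hold; in canonical form it is (q == b + 1 || 3*z != -4) <==> (q < 1 || 2*s > -1).
Before s := b + q: (q == b + 1 || 3*z != -4) <==> (q < 1 || 2*b + 2*q > -1)
Before s := 3*z + 1: (q == b + 1 || 3*z != -4) <==> (q < 1 || 2*b + 2*q > -1)
Before havoc q: forall q_1. ((q_1 == b + 1 || 3*z != -4) <==> (q_1 < 1 || 2*b + 2*q_1 > -1))
Answer: WP = forall q_1. ((q_1 == b + 1 || 3*z != -4) <==> (q_1 < 1 || 2*b + 2*q_1 > -1))


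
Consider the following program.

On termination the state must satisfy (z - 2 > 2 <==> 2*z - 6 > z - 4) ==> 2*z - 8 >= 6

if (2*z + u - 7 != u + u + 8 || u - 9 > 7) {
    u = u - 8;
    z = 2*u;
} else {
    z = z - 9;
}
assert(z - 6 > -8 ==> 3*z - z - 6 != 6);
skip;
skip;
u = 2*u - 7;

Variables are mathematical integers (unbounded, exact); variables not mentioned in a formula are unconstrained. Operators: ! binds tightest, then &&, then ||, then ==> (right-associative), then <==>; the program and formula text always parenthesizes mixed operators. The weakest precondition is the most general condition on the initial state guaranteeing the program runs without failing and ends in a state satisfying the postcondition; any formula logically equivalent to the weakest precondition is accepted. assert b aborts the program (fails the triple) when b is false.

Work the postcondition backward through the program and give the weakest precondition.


Working backward. After the program, the postcondition (z - 2 > 2 <==> 2*z - 6 > z - 4) ==> 2*z - 8 >= 6 must hold; in canonical form it is (z > 4 <==> z > 2) ==> 2*z >= 14.
Before u := 2*u - 7: (z > 4 <==> z > 2) ==> 2*z >= 14
Before skip: (z > 4 <==> z > 2) ==> 2*z >= 14
Before skip: (z > 4 <==> z > 2) ==> 2*z >= 14
Before assert z - 6 > -8 ==> 3*z - z - 6 != 6: (z > -2 ==> 2*z != 12) && ((z > 4 <==> z > 2) ==> 2*z >= 14)
Then branch requires (2*u > 14 ==> 4*u != 44) && ((2*u > 20 <==> 2*u > 18) ==> 4*u >= 46); else branch requires (z > 7 ==> 2*z != 30) && ((z > 13 <==> z > 11) ==> 2*z >= 32).
Before the if: ((2*z != u + 15 || u > 16) ==> ((2*u > 14 ==> 4*u != 44) && ((2*u > 20 <==> 2*u > 18) ==> 4*u >= 46))) && ((!(2*z != u + 15 || u > 16)) ==> ((z > 7 ==> 2*z != 30) && ((z > 13 <==> z > 11) ==> 2*z >= 32)))
Answer: WP = ((2*z != u + 15 || u > 16) ==> ((2*u > 14 ==> 4*u != 44) && ((2*u > 20 <==> 2*u > 18) ==> 4*u >= 46))) && ((!(2*z != u + 15 || u > 16)) ==> ((z > 7 ==> 2*z != 30) && ((z > 13 <==> z > 11) ==> 2*z >= 32)))
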